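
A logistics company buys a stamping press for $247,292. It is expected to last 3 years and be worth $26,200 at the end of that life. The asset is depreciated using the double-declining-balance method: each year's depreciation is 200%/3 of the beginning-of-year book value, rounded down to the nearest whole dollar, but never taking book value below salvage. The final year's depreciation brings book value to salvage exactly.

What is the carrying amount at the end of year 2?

Depreciable base = $247,292 − $26,200 = $221,092.
Year 1: ⌊$247,292 × 200%/3⌋ = $164,861. Book value $82,431.
Year 2: ⌊$82,431 × 200%/3⌋ = $54,954. Book value $27,477.

$27,477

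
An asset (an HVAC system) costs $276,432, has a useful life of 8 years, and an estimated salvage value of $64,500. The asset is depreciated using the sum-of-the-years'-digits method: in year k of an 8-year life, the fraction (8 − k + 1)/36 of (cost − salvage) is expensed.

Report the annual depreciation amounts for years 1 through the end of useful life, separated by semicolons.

$47,096; $41,209; $35,322; $29,435; $23,548; $17,661; $11,774; $5,887

Depreciable base = $276,432 − $64,500 = $211,932.
Sum of the years' digits = 8+7+6+5+4+3+2+1 = 36.
Year 1: $211,932 × 8/36 = $47,096. Book value $229,336.
Year 2: $211,932 × 7/36 = $41,209. Book value $188,127.
Year 3: $211,932 × 6/36 = $35,322. Book value $152,805.
Year 4: $211,932 × 5/36 = $29,435. Book value $123,370.
Year 5: $211,932 × 4/36 = $23,548. Book value $99,822.
Year 6: $211,932 × 3/36 = $17,661. Book value $82,161.
Year 7: $211,932 × 2/36 = $11,774. Book value $70,387.
Year 8: $211,932 × 1/36 = $5,887. Book value $64,500.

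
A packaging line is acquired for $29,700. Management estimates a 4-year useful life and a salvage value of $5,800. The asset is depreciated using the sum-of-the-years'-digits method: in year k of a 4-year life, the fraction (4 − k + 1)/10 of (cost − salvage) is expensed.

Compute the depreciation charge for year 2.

Depreciable base = $29,700 − $5,800 = $23,900.
Sum of the years' digits = 4+3+2+1 = 10.
Year 1: $23,900 × 4/10 = $9,560. Book value $20,140.
Year 2: $23,900 × 3/10 = $7,170. Book value $12,970.

$7,170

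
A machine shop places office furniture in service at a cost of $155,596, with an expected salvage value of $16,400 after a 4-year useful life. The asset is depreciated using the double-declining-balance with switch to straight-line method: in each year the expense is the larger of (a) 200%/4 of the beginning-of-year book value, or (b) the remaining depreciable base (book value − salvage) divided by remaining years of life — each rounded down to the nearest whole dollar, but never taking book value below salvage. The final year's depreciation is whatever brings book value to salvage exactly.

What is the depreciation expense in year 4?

$3,050

Depreciable base = $155,596 − $16,400 = $139,196.
Year 1: DB = ⌊$155,596 × 200%/4⌋ = $77,798; SL = ⌊$139,196/4⌋ = $34,799 → take DB $77,798. Book value $77,798.
Year 2: DB = ⌊$77,798 × 200%/4⌋ = $38,899; SL = ⌊$61,398/3⌋ = $20,466 → take DB $38,899. Book value $38,899.
Year 3: DB = ⌊$38,899 × 200%/4⌋ = $19,449; SL = ⌊$22,499/2⌋ = $11,249 → take DB $19,449. Book value $19,450.
Year 4 (final): $19,450 − $16,400 = $3,050. Book value $16,400.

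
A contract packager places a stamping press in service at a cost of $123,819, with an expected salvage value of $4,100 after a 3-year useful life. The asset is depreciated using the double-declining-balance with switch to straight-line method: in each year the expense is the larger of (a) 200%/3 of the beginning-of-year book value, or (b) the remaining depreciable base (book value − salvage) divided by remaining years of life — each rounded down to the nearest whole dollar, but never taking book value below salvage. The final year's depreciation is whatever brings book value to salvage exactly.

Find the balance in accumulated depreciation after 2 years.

Depreciable base = $123,819 − $4,100 = $119,719.
Year 1: DB = ⌊$123,819 × 200%/3⌋ = $82,546; SL = ⌊$119,719/3⌋ = $39,906 → take DB $82,546. Book value $41,273.
Year 2: DB = ⌊$41,273 × 200%/3⌋ = $27,515; SL = ⌊$37,173/2⌋ = $18,586 → take DB $27,515. Book value $13,758.
Accumulated through year 2 = $123,819 − $13,758 = $110,061.

$110,061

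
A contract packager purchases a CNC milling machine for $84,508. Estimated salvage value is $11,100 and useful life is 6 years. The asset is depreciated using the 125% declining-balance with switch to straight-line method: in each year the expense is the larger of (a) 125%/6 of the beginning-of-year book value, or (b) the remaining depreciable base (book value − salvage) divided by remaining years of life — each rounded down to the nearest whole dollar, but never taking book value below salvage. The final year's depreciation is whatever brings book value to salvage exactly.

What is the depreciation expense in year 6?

$10,277

Depreciable base = $84,508 − $11,100 = $73,408.
Year 1: DB = ⌊$84,508 × 125%/6⌋ = $17,605; SL = ⌊$73,408/6⌋ = $12,234 → take DB $17,605. Book value $66,903.
Year 2: DB = ⌊$66,903 × 125%/6⌋ = $13,938; SL = ⌊$55,803/5⌋ = $11,160 → take DB $13,938. Book value $52,965.
Year 3: DB = ⌊$52,965 × 125%/6⌋ = $11,034; SL = ⌊$41,865/4⌋ = $10,466 → take DB $11,034. Book value $41,931.
Year 4: DB = ⌊$41,931 × 125%/6⌋ = $8,735; SL = ⌊$30,831/3⌋ = $10,277 → take SL $10,277. Book value $31,654.
Year 5: DB = ⌊$31,654 × 125%/6⌋ = $6,594; SL = ⌊$20,554/2⌋ = $10,277 → take SL $10,277. Book value $21,377.
Year 6 (final): $21,377 − $11,100 = $10,277. Book value $11,100.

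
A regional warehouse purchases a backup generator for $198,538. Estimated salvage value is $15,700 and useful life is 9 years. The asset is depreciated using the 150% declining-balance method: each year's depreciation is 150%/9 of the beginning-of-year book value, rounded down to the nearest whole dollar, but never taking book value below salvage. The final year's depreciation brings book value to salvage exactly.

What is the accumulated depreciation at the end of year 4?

Depreciable base = $198,538 − $15,700 = $182,838.
Year 1: ⌊$198,538 × 150%/9⌋ = $33,089. Book value $165,449.
Year 2: ⌊$165,449 × 150%/9⌋ = $27,574. Book value $137,875.
Year 3: ⌊$137,875 × 150%/9⌋ = $22,979. Book value $114,896.
Year 4: ⌊$114,896 × 150%/9⌋ = $19,149. Book value $95,747.
Accumulated through year 4 = $198,538 − $95,747 = $102,791.

$102,791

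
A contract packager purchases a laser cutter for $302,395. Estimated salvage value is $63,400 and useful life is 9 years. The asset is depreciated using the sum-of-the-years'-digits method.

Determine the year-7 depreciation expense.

$15,933

Depreciable base = $302,395 − $63,400 = $238,995.
Sum of the years' digits = 9+8+7+6+5+4+3+2+1 = 45.
Year 1: $238,995 × 9/45 = $47,799. Book value $254,596.
Year 2: $238,995 × 8/45 = $42,488. Book value $212,108.
Year 3: $238,995 × 7/45 = $37,177. Book value $174,931.
Year 4: $238,995 × 6/45 = $31,866. Book value $143,065.
Year 5: $238,995 × 5/45 = $26,555. Book value $116,510.
Year 6: $238,995 × 4/45 = $21,244. Book value $95,266.
Year 7: $238,995 × 3/45 = $15,933. Book value $79,333.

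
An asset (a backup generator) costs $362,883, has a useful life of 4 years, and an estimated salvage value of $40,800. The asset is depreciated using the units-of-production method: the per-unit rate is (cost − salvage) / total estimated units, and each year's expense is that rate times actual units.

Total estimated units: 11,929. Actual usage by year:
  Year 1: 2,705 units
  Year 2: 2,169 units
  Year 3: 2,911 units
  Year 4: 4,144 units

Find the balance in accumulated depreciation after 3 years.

$210,195

Depreciable base = $362,883 − $40,800 = $322,083.
Rate = $322,083 / 11,929 units = $27 per unit.
Year 1: 2,705 × $27 = $73,035. Book value $289,848.
Year 2: 2,169 × $27 = $58,563. Book value $231,285.
Year 3: 2,911 × $27 = $78,597. Book value $152,688.
Accumulated through year 3 = $362,883 − $152,688 = $210,195.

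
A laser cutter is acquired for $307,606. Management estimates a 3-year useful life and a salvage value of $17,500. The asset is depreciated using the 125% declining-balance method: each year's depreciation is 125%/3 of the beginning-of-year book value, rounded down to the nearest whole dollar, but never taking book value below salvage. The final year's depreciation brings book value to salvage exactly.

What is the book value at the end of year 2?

Depreciable base = $307,606 − $17,500 = $290,106.
Year 1: ⌊$307,606 × 125%/3⌋ = $128,169. Book value $179,437.
Year 2: ⌊$179,437 × 125%/3⌋ = $74,765. Book value $104,672.

$104,672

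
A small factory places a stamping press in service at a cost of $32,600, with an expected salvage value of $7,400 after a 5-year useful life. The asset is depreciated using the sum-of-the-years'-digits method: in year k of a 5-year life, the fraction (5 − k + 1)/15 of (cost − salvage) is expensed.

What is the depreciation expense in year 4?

$3,360

Depreciable base = $32,600 − $7,400 = $25,200.
Sum of the years' digits = 5+4+3+2+1 = 15.
Year 1: $25,200 × 5/15 = $8,400. Book value $24,200.
Year 2: $25,200 × 4/15 = $6,720. Book value $17,480.
Year 3: $25,200 × 3/15 = $5,040. Book value $12,440.
Year 4: $25,200 × 2/15 = $3,360. Book value $9,080.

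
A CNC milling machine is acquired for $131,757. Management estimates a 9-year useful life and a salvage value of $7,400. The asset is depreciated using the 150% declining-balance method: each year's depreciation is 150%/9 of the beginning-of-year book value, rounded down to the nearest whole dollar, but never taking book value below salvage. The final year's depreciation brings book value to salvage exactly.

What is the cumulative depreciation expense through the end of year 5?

$78,805

Depreciable base = $131,757 − $7,400 = $124,357.
Year 1: ⌊$131,757 × 150%/9⌋ = $21,959. Book value $109,798.
Year 2: ⌊$109,798 × 150%/9⌋ = $18,299. Book value $91,499.
Year 3: ⌊$91,499 × 150%/9⌋ = $15,249. Book value $76,250.
Year 4: ⌊$76,250 × 150%/9⌋ = $12,708. Book value $63,542.
Year 5: ⌊$63,542 × 150%/9⌋ = $10,590. Book value $52,952.
Accumulated through year 5 = $131,757 − $52,952 = $78,805.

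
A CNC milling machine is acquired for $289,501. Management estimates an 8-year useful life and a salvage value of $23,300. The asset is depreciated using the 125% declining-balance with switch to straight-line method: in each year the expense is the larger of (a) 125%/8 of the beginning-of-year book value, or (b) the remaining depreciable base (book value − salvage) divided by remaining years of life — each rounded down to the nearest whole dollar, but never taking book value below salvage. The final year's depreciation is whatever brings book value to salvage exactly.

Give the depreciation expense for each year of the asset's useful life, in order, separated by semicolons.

$45,234; $38,166; $32,203; $30,119; $30,119; $30,120; $30,120; $30,120

Depreciable base = $289,501 − $23,300 = $266,201.
Year 1: DB = ⌊$289,501 × 125%/8⌋ = $45,234; SL = ⌊$266,201/8⌋ = $33,275 → take DB $45,234. Book value $244,267.
Year 2: DB = ⌊$244,267 × 125%/8⌋ = $38,166; SL = ⌊$220,967/7⌋ = $31,566 → take DB $38,166. Book value $206,101.
Year 3: DB = ⌊$206,101 × 125%/8⌋ = $32,203; SL = ⌊$182,801/6⌋ = $30,466 → take DB $32,203. Book value $173,898.
Year 4: DB = ⌊$173,898 × 125%/8⌋ = $27,171; SL = ⌊$150,598/5⌋ = $30,119 → take SL $30,119. Book value $143,779.
Year 5: DB = ⌊$143,779 × 125%/8⌋ = $22,465; SL = ⌊$120,479/4⌋ = $30,119 → take SL $30,119. Book value $113,660.
Year 6: DB = ⌊$113,660 × 125%/8⌋ = $17,759; SL = ⌊$90,360/3⌋ = $30,120 → take SL $30,120. Book value $83,540.
Year 7: DB = ⌊$83,540 × 125%/8⌋ = $13,053; SL = ⌊$60,240/2⌋ = $30,120 → take SL $30,120. Book value $53,420.
Year 8 (final): $53,420 − $23,300 = $30,120. Book value $23,300.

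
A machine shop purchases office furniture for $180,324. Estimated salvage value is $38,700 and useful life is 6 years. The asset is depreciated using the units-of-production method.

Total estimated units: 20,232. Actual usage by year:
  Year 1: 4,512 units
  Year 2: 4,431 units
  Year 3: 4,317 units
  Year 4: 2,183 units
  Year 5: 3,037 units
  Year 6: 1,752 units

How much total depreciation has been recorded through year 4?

$108,101

Depreciable base = $180,324 − $38,700 = $141,624.
Rate = $141,624 / 20,232 units = $7 per unit.
Year 1: 4,512 × $7 = $31,584. Book value $148,740.
Year 2: 4,431 × $7 = $31,017. Book value $117,723.
Year 3: 4,317 × $7 = $30,219. Book value $87,504.
Year 4: 2,183 × $7 = $15,281. Book value $72,223.
Accumulated through year 4 = $180,324 − $72,223 = $108,101.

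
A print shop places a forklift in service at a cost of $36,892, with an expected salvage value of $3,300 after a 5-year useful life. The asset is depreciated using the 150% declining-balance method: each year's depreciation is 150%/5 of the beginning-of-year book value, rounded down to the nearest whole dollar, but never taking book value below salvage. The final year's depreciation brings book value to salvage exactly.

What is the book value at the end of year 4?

Depreciable base = $36,892 − $3,300 = $33,592.
Year 1: ⌊$36,892 × 150%/5⌋ = $11,067. Book value $25,825.
Year 2: ⌊$25,825 × 150%/5⌋ = $7,747. Book value $18,078.
Year 3: ⌊$18,078 × 150%/5⌋ = $5,423. Book value $12,655.
Year 4: ⌊$12,655 × 150%/5⌋ = $3,796. Book value $8,859.

$8,859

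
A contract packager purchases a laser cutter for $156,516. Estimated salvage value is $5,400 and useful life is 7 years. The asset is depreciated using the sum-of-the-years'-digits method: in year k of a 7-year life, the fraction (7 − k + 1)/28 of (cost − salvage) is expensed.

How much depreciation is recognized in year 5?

$16,191

Depreciable base = $156,516 − $5,400 = $151,116.
Sum of the years' digits = 7+6+5+4+3+2+1 = 28.
Year 1: $151,116 × 7/28 = $37,779. Book value $118,737.
Year 2: $151,116 × 6/28 = $32,382. Book value $86,355.
Year 3: $151,116 × 5/28 = $26,985. Book value $59,370.
Year 4: $151,116 × 4/28 = $21,588. Book value $37,782.
Year 5: $151,116 × 3/28 = $16,191. Book value $21,591.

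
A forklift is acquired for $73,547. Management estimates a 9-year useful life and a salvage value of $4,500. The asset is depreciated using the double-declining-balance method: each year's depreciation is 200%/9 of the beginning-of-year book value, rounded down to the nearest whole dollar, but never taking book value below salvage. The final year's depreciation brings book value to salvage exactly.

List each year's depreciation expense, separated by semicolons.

Depreciable base = $73,547 − $4,500 = $69,047.
Year 1: ⌊$73,547 × 200%/9⌋ = $16,343. Book value $57,204.
Year 2: ⌊$57,204 × 200%/9⌋ = $12,712. Book value $44,492.
Year 3: ⌊$44,492 × 200%/9⌋ = $9,887. Book value $34,605.
Year 4: ⌊$34,605 × 200%/9⌋ = $7,690. Book value $26,915.
Year 5: ⌊$26,915 × 200%/9⌋ = $5,981. Book value $20,934.
Year 6: ⌊$20,934 × 200%/9⌋ = $4,652. Book value $16,282.
Year 7: ⌊$16,282 × 200%/9⌋ = $3,618. Book value $12,664.
Year 8: ⌊$12,664 × 200%/9⌋ = $2,814. Book value $9,850.
Year 9 (final): $9,850 − $4,500 = $5,350. Book value $4,500.

$16,343; $12,712; $9,887; $7,690; $5,981; $4,652; $3,618; $2,814; $5,350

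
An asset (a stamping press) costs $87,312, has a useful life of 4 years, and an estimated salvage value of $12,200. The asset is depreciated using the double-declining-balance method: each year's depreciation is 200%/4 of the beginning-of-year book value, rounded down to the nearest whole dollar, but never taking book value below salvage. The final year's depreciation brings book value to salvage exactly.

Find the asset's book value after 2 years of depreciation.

$21,828

Depreciable base = $87,312 − $12,200 = $75,112.
Year 1: ⌊$87,312 × 200%/4⌋ = $43,656. Book value $43,656.
Year 2: ⌊$43,656 × 200%/4⌋ = $21,828. Book value $21,828.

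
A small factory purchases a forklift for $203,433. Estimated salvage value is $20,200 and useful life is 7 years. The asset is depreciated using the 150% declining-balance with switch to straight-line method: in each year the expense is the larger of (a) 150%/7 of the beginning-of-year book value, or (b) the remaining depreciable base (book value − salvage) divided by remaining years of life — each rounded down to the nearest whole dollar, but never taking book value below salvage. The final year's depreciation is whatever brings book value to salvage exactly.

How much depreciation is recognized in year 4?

Depreciable base = $203,433 − $20,200 = $183,233.
Year 1: DB = ⌊$203,433 × 150%/7⌋ = $43,592; SL = ⌊$183,233/7⌋ = $26,176 → take DB $43,592. Book value $159,841.
Year 2: DB = ⌊$159,841 × 150%/7⌋ = $34,251; SL = ⌊$139,641/6⌋ = $23,273 → take DB $34,251. Book value $125,590.
Year 3: DB = ⌊$125,590 × 150%/7⌋ = $26,912; SL = ⌊$105,390/5⌋ = $21,078 → take DB $26,912. Book value $98,678.
Year 4: DB = ⌊$98,678 × 150%/7⌋ = $21,145; SL = ⌊$78,478/4⌋ = $19,619 → take DB $21,145. Book value $77,533.

$21,145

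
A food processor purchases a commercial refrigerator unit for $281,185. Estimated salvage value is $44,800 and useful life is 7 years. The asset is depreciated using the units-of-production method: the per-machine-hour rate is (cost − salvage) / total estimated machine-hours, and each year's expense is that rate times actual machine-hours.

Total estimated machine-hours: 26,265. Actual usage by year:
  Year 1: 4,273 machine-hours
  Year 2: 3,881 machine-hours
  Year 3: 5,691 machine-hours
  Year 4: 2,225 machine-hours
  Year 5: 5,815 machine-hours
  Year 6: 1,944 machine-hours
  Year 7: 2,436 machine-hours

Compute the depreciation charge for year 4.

$20,025

Depreciable base = $281,185 − $44,800 = $236,385.
Rate = $236,385 / 26,265 machine-hours = $9 per machine-hour.
Year 1: 4,273 × $9 = $38,457. Book value $242,728.
Year 2: 3,881 × $9 = $34,929. Book value $207,799.
Year 3: 5,691 × $9 = $51,219. Book value $156,580.
Year 4: 2,225 × $9 = $20,025. Book value $136,555.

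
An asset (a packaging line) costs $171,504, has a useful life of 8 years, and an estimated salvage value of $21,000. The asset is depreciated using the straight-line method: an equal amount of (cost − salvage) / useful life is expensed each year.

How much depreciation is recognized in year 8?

$18,813

Depreciable base = $171,504 − $21,000 = $150,504.
Annual expense = $150,504 / 8 = $18,813.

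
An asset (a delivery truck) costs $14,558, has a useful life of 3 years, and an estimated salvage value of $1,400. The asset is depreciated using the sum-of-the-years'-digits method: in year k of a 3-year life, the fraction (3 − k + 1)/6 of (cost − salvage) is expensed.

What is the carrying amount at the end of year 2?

$3,593

Depreciable base = $14,558 − $1,400 = $13,158.
Sum of the years' digits = 3+2+1 = 6.
Year 1: $13,158 × 3/6 = $6,579. Book value $7,979.
Year 2: $13,158 × 2/6 = $4,386. Book value $3,593.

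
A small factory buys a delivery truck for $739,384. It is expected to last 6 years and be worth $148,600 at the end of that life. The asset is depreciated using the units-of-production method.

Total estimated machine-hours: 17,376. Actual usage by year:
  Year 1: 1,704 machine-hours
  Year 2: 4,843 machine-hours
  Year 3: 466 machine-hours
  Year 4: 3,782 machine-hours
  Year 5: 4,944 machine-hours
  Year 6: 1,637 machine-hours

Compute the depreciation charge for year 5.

$168,096

Depreciable base = $739,384 − $148,600 = $590,784.
Rate = $590,784 / 17,376 machine-hours = $34 per machine-hour.
Year 1: 1,704 × $34 = $57,936. Book value $681,448.
Year 2: 4,843 × $34 = $164,662. Book value $516,786.
Year 3: 466 × $34 = $15,844. Book value $500,942.
Year 4: 3,782 × $34 = $128,588. Book value $372,354.
Year 5: 4,944 × $34 = $168,096. Book value $204,258.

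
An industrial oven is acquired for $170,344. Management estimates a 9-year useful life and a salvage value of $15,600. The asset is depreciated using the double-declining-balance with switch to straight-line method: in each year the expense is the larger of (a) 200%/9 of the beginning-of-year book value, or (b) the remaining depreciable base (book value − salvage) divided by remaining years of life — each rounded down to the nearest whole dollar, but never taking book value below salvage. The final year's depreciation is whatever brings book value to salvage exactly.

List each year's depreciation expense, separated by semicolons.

Depreciable base = $170,344 − $15,600 = $154,744.
Year 1: DB = ⌊$170,344 × 200%/9⌋ = $37,854; SL = ⌊$154,744/9⌋ = $17,193 → take DB $37,854. Book value $132,490.
Year 2: DB = ⌊$132,490 × 200%/9⌋ = $29,442; SL = ⌊$116,890/8⌋ = $14,611 → take DB $29,442. Book value $103,048.
Year 3: DB = ⌊$103,048 × 200%/9⌋ = $22,899; SL = ⌊$87,448/7⌋ = $12,492 → take DB $22,899. Book value $80,149.
Year 4: DB = ⌊$80,149 × 200%/9⌋ = $17,810; SL = ⌊$64,549/6⌋ = $10,758 → take DB $17,810. Book value $62,339.
Year 5: DB = ⌊$62,339 × 200%/9⌋ = $13,853; SL = ⌊$46,739/5⌋ = $9,347 → take DB $13,853. Book value $48,486.
Year 6: DB = ⌊$48,486 × 200%/9⌋ = $10,774; SL = ⌊$32,886/4⌋ = $8,221 → take DB $10,774. Book value $37,712.
Year 7: DB = ⌊$37,712 × 200%/9⌋ = $8,380; SL = ⌊$22,112/3⌋ = $7,370 → take DB $8,380. Book value $29,332.
Year 8: DB = ⌊$29,332 × 200%/9⌋ = $6,518; SL = ⌊$13,732/2⌋ = $6,866 → take SL $6,866. Book value $22,466.
Year 9 (final): $22,466 − $15,600 = $6,866. Book value $15,600.

$37,854; $29,442; $22,899; $17,810; $13,853; $10,774; $8,380; $6,866; $6,866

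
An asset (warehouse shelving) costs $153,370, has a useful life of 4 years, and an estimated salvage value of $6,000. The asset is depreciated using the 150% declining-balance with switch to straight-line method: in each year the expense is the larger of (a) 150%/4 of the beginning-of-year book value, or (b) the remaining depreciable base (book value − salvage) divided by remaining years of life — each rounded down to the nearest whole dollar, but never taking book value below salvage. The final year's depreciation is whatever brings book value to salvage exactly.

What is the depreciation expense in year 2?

$35,946

Depreciable base = $153,370 − $6,000 = $147,370.
Year 1: DB = ⌊$153,370 × 150%/4⌋ = $57,513; SL = ⌊$147,370/4⌋ = $36,842 → take DB $57,513. Book value $95,857.
Year 2: DB = ⌊$95,857 × 150%/4⌋ = $35,946; SL = ⌊$89,857/3⌋ = $29,952 → take DB $35,946. Book value $59,911.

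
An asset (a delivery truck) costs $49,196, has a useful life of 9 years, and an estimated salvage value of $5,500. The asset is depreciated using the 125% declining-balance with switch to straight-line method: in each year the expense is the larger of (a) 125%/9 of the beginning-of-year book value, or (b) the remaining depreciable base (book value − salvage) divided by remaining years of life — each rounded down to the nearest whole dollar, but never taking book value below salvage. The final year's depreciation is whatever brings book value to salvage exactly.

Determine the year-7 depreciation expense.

$4,310

Depreciable base = $49,196 − $5,500 = $43,696.
Year 1: DB = ⌊$49,196 × 125%/9⌋ = $6,832; SL = ⌊$43,696/9⌋ = $4,855 → take DB $6,832. Book value $42,364.
Year 2: DB = ⌊$42,364 × 125%/9⌋ = $5,883; SL = ⌊$36,864/8⌋ = $4,608 → take DB $5,883. Book value $36,481.
Year 3: DB = ⌊$36,481 × 125%/9⌋ = $5,066; SL = ⌊$30,981/7⌋ = $4,425 → take DB $5,066. Book value $31,415.
Year 4: DB = ⌊$31,415 × 125%/9⌋ = $4,363; SL = ⌊$25,915/6⌋ = $4,319 → take DB $4,363. Book value $27,052.
Year 5: DB = ⌊$27,052 × 125%/9⌋ = $3,757; SL = ⌊$21,552/5⌋ = $4,310 → take SL $4,310. Book value $22,742.
Year 6: DB = ⌊$22,742 × 125%/9⌋ = $3,158; SL = ⌊$17,242/4⌋ = $4,310 → take SL $4,310. Book value $18,432.
Year 7: DB = ⌊$18,432 × 125%/9⌋ = $2,560; SL = ⌊$12,932/3⌋ = $4,310 → take SL $4,310. Book value $14,122.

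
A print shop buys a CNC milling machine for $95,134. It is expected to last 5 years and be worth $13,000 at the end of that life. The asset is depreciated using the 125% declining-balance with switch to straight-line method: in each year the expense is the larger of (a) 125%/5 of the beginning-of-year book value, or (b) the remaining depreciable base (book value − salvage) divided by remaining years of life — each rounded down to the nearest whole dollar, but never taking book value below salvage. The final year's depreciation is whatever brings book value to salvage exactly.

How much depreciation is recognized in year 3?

Depreciable base = $95,134 − $13,000 = $82,134.
Year 1: DB = ⌊$95,134 × 125%/5⌋ = $23,783; SL = ⌊$82,134/5⌋ = $16,426 → take DB $23,783. Book value $71,351.
Year 2: DB = ⌊$71,351 × 125%/5⌋ = $17,837; SL = ⌊$58,351/4⌋ = $14,587 → take DB $17,837. Book value $53,514.
Year 3: DB = ⌊$53,514 × 125%/5⌋ = $13,378; SL = ⌊$40,514/3⌋ = $13,504 → take SL $13,504. Book value $40,010.

$13,504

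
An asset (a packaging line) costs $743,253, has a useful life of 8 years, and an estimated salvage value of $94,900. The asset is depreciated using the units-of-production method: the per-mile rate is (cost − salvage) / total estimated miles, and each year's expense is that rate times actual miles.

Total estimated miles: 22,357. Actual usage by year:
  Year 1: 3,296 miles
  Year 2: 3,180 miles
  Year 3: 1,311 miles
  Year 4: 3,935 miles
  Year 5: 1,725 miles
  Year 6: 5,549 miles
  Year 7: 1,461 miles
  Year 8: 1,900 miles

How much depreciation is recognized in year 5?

$50,025

Depreciable base = $743,253 − $94,900 = $648,353.
Rate = $648,353 / 22,357 miles = $29 per mile.
Year 1: 3,296 × $29 = $95,584. Book value $647,669.
Year 2: 3,180 × $29 = $92,220. Book value $555,449.
Year 3: 1,311 × $29 = $38,019. Book value $517,430.
Year 4: 3,935 × $29 = $114,115. Book value $403,315.
Year 5: 1,725 × $29 = $50,025. Book value $353,290.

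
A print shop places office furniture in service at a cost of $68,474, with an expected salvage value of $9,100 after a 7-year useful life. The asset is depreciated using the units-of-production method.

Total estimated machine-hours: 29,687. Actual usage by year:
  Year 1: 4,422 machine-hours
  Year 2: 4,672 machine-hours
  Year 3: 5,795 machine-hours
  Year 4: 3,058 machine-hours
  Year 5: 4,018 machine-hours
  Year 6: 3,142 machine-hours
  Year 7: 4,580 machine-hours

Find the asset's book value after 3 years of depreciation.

Depreciable base = $68,474 − $9,100 = $59,374.
Rate = $59,374 / 29,687 machine-hours = $2 per machine-hour.
Year 1: 4,422 × $2 = $8,844. Book value $59,630.
Year 2: 4,672 × $2 = $9,344. Book value $50,286.
Year 3: 5,795 × $2 = $11,590. Book value $38,696.

$38,696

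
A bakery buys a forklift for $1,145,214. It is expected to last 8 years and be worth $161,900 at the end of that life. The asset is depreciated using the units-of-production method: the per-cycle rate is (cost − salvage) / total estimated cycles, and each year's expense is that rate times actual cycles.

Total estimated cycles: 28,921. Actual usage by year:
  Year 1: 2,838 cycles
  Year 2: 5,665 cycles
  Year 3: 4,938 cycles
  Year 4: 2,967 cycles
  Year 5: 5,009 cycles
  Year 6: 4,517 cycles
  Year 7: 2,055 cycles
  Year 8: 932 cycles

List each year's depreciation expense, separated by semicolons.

Depreciable base = $1,145,214 − $161,900 = $983,314.
Rate = $983,314 / 28,921 cycles = $34 per cycle.
Year 1: 2,838 × $34 = $96,492. Book value $1,048,722.
Year 2: 5,665 × $34 = $192,610. Book value $856,112.
Year 3: 4,938 × $34 = $167,892. Book value $688,220.
Year 4: 2,967 × $34 = $100,878. Book value $587,342.
Year 5: 5,009 × $34 = $170,306. Book value $417,036.
Year 6: 4,517 × $34 = $153,578. Book value $263,458.
Year 7: 2,055 × $34 = $69,870. Book value $193,588.
Year 8: 932 × $34 = $31,688. Book value $161,900.

$96,492; $192,610; $167,892; $100,878; $170,306; $153,578; $69,870; $31,688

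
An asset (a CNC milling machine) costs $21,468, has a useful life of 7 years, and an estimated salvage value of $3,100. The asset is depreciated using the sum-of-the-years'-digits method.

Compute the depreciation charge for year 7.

$656

Depreciable base = $21,468 − $3,100 = $18,368.
Sum of the years' digits = 7+6+5+4+3+2+1 = 28.
Year 1: $18,368 × 7/28 = $4,592. Book value $16,876.
Year 2: $18,368 × 6/28 = $3,936. Book value $12,940.
Year 3: $18,368 × 5/28 = $3,280. Book value $9,660.
Year 4: $18,368 × 4/28 = $2,624. Book value $7,036.
Year 5: $18,368 × 3/28 = $1,968. Book value $5,068.
Year 6: $18,368 × 2/28 = $1,312. Book value $3,756.
Year 7: $18,368 × 1/28 = $656. Book value $3,100.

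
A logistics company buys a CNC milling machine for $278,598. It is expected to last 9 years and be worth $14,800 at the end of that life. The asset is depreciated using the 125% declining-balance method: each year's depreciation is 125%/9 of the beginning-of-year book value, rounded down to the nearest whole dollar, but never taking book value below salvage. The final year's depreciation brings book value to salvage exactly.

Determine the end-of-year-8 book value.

Depreciable base = $278,598 − $14,800 = $263,798.
Year 1: ⌊$278,598 × 125%/9⌋ = $38,694. Book value $239,904.
Year 2: ⌊$239,904 × 125%/9⌋ = $33,320. Book value $206,584.
Year 3: ⌊$206,584 × 125%/9⌋ = $28,692. Book value $177,892.
Year 4: ⌊$177,892 × 125%/9⌋ = $24,707. Book value $153,185.
Year 5: ⌊$153,185 × 125%/9⌋ = $21,275. Book value $131,910.
Year 6: ⌊$131,910 × 125%/9⌋ = $18,320. Book value $113,590.
Year 7: ⌊$113,590 × 125%/9⌋ = $15,776. Book value $97,814.
Year 8: ⌊$97,814 × 125%/9⌋ = $13,585. Book value $84,229.

$84,229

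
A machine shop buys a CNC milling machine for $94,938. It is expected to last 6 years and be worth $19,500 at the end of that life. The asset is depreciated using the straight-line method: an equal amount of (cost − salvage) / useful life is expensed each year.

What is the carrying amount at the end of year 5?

$32,073

Depreciable base = $94,938 − $19,500 = $75,438.
Annual expense = $75,438 / 6 = $12,573.
End of year 1: book value $82,365.
End of year 2: book value $69,792.
End of year 3: book value $57,219.
End of year 4: book value $44,646.
End of year 5: book value $32,073.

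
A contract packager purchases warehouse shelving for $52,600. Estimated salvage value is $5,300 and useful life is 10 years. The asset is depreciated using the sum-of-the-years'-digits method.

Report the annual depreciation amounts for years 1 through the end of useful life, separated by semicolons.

Depreciable base = $52,600 − $5,300 = $47,300.
Sum of the years' digits = 10+9+8+7+6+5+4+3+2+1 = 55.
Year 1: $47,300 × 10/55 = $8,600. Book value $44,000.
Year 2: $47,300 × 9/55 = $7,740. Book value $36,260.
Year 3: $47,300 × 8/55 = $6,880. Book value $29,380.
Year 4: $47,300 × 7/55 = $6,020. Book value $23,360.
Year 5: $47,300 × 6/55 = $5,160. Book value $18,200.
Year 6: $47,300 × 5/55 = $4,300. Book value $13,900.
Year 7: $47,300 × 4/55 = $3,440. Book value $10,460.
Year 8: $47,300 × 3/55 = $2,580. Book value $7,880.
Year 9: $47,300 × 2/55 = $1,720. Book value $6,160.
Year 10: $47,300 × 1/55 = $860. Book value $5,300.

$8,600; $7,740; $6,880; $6,020; $5,160; $4,300; $3,440; $2,580; $1,720; $860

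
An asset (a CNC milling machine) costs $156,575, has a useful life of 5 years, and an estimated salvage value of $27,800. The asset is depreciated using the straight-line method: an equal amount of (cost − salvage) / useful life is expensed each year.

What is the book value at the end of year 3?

Depreciable base = $156,575 − $27,800 = $128,775.
Annual expense = $128,775 / 5 = $25,755.
End of year 1: book value $130,820.
End of year 2: book value $105,065.
End of year 3: book value $79,310.

$79,310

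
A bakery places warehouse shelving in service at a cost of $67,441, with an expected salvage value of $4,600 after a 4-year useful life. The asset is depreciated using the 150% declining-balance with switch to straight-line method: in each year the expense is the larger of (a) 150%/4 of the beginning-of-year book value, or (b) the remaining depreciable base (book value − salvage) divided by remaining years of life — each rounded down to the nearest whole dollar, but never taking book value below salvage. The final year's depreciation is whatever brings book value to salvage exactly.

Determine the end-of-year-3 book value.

$15,473

Depreciable base = $67,441 − $4,600 = $62,841.
Year 1: DB = ⌊$67,441 × 150%/4⌋ = $25,290; SL = ⌊$62,841/4⌋ = $15,710 → take DB $25,290. Book value $42,151.
Year 2: DB = ⌊$42,151 × 150%/4⌋ = $15,806; SL = ⌊$37,551/3⌋ = $12,517 → take DB $15,806. Book value $26,345.
Year 3: DB = ⌊$26,345 × 150%/4⌋ = $9,879; SL = ⌊$21,745/2⌋ = $10,872 → take SL $10,872. Book value $15,473.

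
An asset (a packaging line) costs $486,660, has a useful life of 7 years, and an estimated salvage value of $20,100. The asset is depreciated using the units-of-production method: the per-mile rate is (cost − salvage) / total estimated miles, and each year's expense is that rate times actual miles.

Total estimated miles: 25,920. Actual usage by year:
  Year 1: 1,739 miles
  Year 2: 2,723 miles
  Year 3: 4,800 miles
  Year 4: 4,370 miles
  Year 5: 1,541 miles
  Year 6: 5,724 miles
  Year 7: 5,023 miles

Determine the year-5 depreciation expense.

Depreciable base = $486,660 − $20,100 = $466,560.
Rate = $466,560 / 25,920 miles = $18 per mile.
Year 1: 1,739 × $18 = $31,302. Book value $455,358.
Year 2: 2,723 × $18 = $49,014. Book value $406,344.
Year 3: 4,800 × $18 = $86,400. Book value $319,944.
Year 4: 4,370 × $18 = $78,660. Book value $241,284.
Year 5: 1,541 × $18 = $27,738. Book value $213,546.

$27,738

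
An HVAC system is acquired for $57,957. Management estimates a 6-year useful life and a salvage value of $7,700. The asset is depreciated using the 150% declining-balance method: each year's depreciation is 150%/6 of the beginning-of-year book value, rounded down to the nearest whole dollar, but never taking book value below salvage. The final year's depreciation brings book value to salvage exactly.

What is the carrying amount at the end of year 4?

$18,339

Depreciable base = $57,957 − $7,700 = $50,257.
Year 1: ⌊$57,957 × 150%/6⌋ = $14,489. Book value $43,468.
Year 2: ⌊$43,468 × 150%/6⌋ = $10,867. Book value $32,601.
Year 3: ⌊$32,601 × 150%/6⌋ = $8,150. Book value $24,451.
Year 4: ⌊$24,451 × 150%/6⌋ = $6,112. Book value $18,339.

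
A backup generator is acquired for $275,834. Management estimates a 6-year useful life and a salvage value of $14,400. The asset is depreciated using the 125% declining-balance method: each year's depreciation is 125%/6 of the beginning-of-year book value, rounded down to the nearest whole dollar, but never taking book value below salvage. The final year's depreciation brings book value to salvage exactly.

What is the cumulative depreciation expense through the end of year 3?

$138,973

Depreciable base = $275,834 − $14,400 = $261,434.
Year 1: ⌊$275,834 × 125%/6⌋ = $57,465. Book value $218,369.
Year 2: ⌊$218,369 × 125%/6⌋ = $45,493. Book value $172,876.
Year 3: ⌊$172,876 × 125%/6⌋ = $36,015. Book value $136,861.
Accumulated through year 3 = $275,834 − $136,861 = $138,973.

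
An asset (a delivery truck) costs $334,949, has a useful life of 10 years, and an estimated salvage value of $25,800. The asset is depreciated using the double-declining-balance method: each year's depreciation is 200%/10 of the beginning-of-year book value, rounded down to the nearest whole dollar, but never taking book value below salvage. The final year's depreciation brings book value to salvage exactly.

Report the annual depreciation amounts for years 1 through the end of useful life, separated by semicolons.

$66,989; $53,592; $42,873; $34,299; $27,439; $21,951; $17,561; $14,049; $11,239; $19,157

Depreciable base = $334,949 − $25,800 = $309,149.
Year 1: ⌊$334,949 × 200%/10⌋ = $66,989. Book value $267,960.
Year 2: ⌊$267,960 × 200%/10⌋ = $53,592. Book value $214,368.
Year 3: ⌊$214,368 × 200%/10⌋ = $42,873. Book value $171,495.
Year 4: ⌊$171,495 × 200%/10⌋ = $34,299. Book value $137,196.
Year 5: ⌊$137,196 × 200%/10⌋ = $27,439. Book value $109,757.
Year 6: ⌊$109,757 × 200%/10⌋ = $21,951. Book value $87,806.
Year 7: ⌊$87,806 × 200%/10⌋ = $17,561. Book value $70,245.
Year 8: ⌊$70,245 × 200%/10⌋ = $14,049. Book value $56,196.
Year 9: ⌊$56,196 × 200%/10⌋ = $11,239. Book value $44,957.
Year 10 (final): $44,957 − $25,800 = $19,157. Book value $25,800.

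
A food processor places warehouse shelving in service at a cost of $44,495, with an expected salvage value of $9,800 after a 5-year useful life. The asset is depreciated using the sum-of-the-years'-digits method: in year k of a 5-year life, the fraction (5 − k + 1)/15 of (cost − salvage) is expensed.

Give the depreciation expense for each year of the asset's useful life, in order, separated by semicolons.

$11,565; $9,252; $6,939; $4,626; $2,313

Depreciable base = $44,495 − $9,800 = $34,695.
Sum of the years' digits = 5+4+3+2+1 = 15.
Year 1: $34,695 × 5/15 = $11,565. Book value $32,930.
Year 2: $34,695 × 4/15 = $9,252. Book value $23,678.
Year 3: $34,695 × 3/15 = $6,939. Book value $16,739.
Year 4: $34,695 × 2/15 = $4,626. Book value $12,113.
Year 5: $34,695 × 1/15 = $2,313. Book value $9,800.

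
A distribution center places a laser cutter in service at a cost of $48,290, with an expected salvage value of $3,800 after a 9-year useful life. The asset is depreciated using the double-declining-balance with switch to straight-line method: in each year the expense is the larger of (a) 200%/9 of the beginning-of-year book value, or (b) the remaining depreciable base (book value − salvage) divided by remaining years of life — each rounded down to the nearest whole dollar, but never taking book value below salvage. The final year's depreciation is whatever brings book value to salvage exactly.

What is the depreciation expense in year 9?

Depreciable base = $48,290 − $3,800 = $44,490.
Year 1: DB = ⌊$48,290 × 200%/9⌋ = $10,731; SL = ⌊$44,490/9⌋ = $4,943 → take DB $10,731. Book value $37,559.
Year 2: DB = ⌊$37,559 × 200%/9⌋ = $8,346; SL = ⌊$33,759/8⌋ = $4,219 → take DB $8,346. Book value $29,213.
Year 3: DB = ⌊$29,213 × 200%/9⌋ = $6,491; SL = ⌊$25,413/7⌋ = $3,630 → take DB $6,491. Book value $22,722.
Year 4: DB = ⌊$22,722 × 200%/9⌋ = $5,049; SL = ⌊$18,922/6⌋ = $3,153 → take DB $5,049. Book value $17,673.
Year 5: DB = ⌊$17,673 × 200%/9⌋ = $3,927; SL = ⌊$13,873/5⌋ = $2,774 → take DB $3,927. Book value $13,746.
Year 6: DB = ⌊$13,746 × 200%/9⌋ = $3,054; SL = ⌊$9,946/4⌋ = $2,486 → take DB $3,054. Book value $10,692.
Year 7: DB = ⌊$10,692 × 200%/9⌋ = $2,376; SL = ⌊$6,892/3⌋ = $2,297 → take DB $2,376. Book value $8,316.
Year 8: DB = ⌊$8,316 × 200%/9⌋ = $1,848; SL = ⌊$4,516/2⌋ = $2,258 → take SL $2,258. Book value $6,058.
Year 9 (final): $6,058 − $3,800 = $2,258. Book value $3,800.

$2,258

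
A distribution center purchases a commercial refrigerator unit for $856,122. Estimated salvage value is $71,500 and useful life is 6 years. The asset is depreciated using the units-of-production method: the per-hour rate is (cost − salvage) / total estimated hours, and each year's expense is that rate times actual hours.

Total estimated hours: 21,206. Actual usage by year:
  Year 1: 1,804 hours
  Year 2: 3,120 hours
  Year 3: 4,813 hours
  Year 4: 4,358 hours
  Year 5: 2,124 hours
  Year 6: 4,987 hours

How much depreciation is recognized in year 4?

Depreciable base = $856,122 − $71,500 = $784,622.
Rate = $784,622 / 21,206 hours = $37 per hour.
Year 1: 1,804 × $37 = $66,748. Book value $789,374.
Year 2: 3,120 × $37 = $115,440. Book value $673,934.
Year 3: 4,813 × $37 = $178,081. Book value $495,853.
Year 4: 4,358 × $37 = $161,246. Book value $334,607.

$161,246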